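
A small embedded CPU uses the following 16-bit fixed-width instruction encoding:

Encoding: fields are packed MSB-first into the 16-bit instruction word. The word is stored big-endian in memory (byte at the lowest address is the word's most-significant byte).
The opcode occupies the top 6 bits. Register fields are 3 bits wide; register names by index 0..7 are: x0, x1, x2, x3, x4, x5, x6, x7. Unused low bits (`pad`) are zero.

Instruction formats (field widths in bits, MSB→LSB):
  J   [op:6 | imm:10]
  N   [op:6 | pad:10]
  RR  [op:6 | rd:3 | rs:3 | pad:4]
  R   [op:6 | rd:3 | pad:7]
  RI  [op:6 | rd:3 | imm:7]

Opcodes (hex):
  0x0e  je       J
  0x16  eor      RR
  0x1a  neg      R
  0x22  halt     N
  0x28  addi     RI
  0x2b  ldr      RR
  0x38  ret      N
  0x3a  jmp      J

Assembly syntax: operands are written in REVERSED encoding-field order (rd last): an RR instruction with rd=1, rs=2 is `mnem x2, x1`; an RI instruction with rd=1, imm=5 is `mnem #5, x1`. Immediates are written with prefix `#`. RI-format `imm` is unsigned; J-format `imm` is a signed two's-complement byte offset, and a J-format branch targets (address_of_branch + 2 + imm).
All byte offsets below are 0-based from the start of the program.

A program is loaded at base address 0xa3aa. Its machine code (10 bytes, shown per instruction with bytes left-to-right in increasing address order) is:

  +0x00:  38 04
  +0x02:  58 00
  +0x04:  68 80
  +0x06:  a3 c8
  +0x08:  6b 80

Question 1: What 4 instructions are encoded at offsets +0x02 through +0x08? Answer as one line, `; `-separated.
eor x0, x0; neg x1; addi #72, x7; neg x7

@+02  big-endian(58 00) = 0x5800
  op=0x5800>>10=0x16 ⇒ eor (RR)
  rd@[9:7]=0x0 ⇒ x0
  rs@[6:4]=0x0 ⇒ x0
@+04  big-endian(68 80) = 0x6880
  op=0x6880>>10=0x1a ⇒ neg (R)
  rd@[9:7]=0x1 ⇒ x1
@+06  big-endian(a3 c8) = 0xa3c8
  op=0xa3c8>>10=0x28 ⇒ addi (RI)
  rd@[9:7]=0x7 ⇒ x7
  imm@[6:0]=0x48 ⇒ #72
@+08  big-endian(6b 80) = 0x6b80
  op=0x6b80>>10=0x1a ⇒ neg (R)
  rd@[9:7]=0x7 ⇒ x7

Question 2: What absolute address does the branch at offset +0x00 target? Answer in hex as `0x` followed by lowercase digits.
off 0x00: read 38 04 as big → 0x3804
  top 6b → 0xe → je [J]
  imm@[9:0]=0x4 ⇒ #4
  target = base 0xa3aa + off 0x00 + 2 + imm 4 = 0xa3b0

0xa3b0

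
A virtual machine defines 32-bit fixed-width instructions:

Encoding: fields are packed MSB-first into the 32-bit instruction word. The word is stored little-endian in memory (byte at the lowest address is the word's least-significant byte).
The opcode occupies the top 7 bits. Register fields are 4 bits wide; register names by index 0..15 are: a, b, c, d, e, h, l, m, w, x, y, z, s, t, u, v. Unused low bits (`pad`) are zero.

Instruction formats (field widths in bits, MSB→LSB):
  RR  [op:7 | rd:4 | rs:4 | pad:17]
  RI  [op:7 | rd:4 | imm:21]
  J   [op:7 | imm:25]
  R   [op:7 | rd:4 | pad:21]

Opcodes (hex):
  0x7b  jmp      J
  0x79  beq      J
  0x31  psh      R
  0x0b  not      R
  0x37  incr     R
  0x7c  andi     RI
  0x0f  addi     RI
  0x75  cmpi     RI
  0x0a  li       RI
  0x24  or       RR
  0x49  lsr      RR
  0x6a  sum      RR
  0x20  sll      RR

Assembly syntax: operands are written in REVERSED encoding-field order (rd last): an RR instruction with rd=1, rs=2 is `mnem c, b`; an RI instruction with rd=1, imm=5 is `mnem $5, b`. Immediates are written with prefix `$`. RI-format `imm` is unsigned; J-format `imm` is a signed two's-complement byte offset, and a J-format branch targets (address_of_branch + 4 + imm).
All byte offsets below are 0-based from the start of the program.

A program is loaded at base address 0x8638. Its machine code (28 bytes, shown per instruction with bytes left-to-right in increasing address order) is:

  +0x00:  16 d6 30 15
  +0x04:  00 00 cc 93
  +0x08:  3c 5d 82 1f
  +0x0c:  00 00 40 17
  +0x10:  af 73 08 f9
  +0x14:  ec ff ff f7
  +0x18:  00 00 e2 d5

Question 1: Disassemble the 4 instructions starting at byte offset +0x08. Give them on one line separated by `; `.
addi $154940, s; not y; andi $553903, w; jmp $-20

off 0x08: read 3c 5d 82 1f as little → 0x1f825d3c
  op=0x1f825d3c>>25=0xf ⇒ addi (RI)
  rd@[24:21]=0xc ⇒ s
  imm@[20:0]=0x25d3c ⇒ $154940
off 0x0c: read 00 00 40 17 as little → 0x17400000
  op=0x17400000>>25=0xb ⇒ not (R)
  rd@[24:21]=0xa ⇒ y
off 0x10: read af 73 08 f9 as little → 0xf90873af
  op=0xf90873af>>25=0x7c ⇒ andi (RI)
  rd@[24:21]=0x8 ⇒ w
  imm@[20:0]=0x873af ⇒ $553903
off 0x14: read ec ff ff f7 as little → 0xf7ffffec
  op=0xf7ffffec>>25=0x7b ⇒ jmp (J)
  imm@[24:0]=0x1ffffec (s25→-20) ⇒ $-20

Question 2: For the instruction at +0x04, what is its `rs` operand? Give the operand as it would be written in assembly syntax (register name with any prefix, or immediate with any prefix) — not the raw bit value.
+0x04: 00 00 cc 93 ⇒ word 0x93cc0000 (little)
  top 7b → 0x49 → lsr [RR]
  rd@[24:21]=0xe ⇒ u
  rs@[20:17]=0x6 ⇒ l

l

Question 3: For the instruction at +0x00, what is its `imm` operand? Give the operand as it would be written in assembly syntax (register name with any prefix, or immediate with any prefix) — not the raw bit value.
off 0x00: read 16 d6 30 15 as little → 0x1530d616
  top 7b → 0xa → li [RI]
  rd@[24:21]=0x9 ⇒ x
  imm@[20:0]=0x10d616 ⇒ $1103382

$1103382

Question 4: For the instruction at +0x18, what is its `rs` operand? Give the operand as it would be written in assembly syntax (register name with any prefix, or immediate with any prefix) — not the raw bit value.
[18] 00 00 e2 d5 → 0xd5e20000
  top 7b → 0x6a → sum [RR]
  [24:21] rd=15 = v
  [20:17] rs=1 = b

b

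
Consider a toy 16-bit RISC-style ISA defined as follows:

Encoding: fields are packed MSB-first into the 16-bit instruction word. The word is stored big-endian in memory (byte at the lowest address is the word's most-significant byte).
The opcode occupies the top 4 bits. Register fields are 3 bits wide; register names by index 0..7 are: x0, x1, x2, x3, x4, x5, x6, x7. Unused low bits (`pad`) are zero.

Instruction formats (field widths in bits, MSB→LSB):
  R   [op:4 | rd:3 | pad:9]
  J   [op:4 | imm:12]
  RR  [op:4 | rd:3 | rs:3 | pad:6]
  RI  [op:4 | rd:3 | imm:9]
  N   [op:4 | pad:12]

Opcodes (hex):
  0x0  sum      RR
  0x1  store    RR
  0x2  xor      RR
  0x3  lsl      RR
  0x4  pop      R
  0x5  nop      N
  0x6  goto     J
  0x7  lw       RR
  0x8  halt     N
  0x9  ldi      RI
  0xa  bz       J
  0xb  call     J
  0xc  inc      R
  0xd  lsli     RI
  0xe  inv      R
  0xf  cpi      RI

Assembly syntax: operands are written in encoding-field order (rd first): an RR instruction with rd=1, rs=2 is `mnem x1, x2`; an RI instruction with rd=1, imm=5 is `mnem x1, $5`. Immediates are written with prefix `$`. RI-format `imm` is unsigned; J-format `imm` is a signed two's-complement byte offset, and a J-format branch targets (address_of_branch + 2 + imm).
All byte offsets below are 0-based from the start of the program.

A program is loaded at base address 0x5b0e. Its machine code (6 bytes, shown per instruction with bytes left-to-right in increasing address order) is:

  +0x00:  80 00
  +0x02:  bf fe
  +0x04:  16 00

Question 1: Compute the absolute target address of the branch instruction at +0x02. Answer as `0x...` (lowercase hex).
+0x02: bf fe ⇒ word 0xbffe (big)
  top 4b → 0xb → call [J]
  imm@[11:0]=0xffe (s12→-2) ⇒ $-2
  target = base 0x5b0e + off 0x02 + 2 + imm -2 = 0x5b10

0x5b10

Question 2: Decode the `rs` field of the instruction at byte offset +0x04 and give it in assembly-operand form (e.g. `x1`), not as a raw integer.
x0

@+04  big-endian(16 00) = 0x1600
  top 4b → 0x1 → store [RR]
  [11:9] rd=3 = x3
  [8:6] rs=0 = x0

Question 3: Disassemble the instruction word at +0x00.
halt

+0x00: 80 00 ⇒ word 0x8000 (big)
  top 4b → 0x8 → halt [N]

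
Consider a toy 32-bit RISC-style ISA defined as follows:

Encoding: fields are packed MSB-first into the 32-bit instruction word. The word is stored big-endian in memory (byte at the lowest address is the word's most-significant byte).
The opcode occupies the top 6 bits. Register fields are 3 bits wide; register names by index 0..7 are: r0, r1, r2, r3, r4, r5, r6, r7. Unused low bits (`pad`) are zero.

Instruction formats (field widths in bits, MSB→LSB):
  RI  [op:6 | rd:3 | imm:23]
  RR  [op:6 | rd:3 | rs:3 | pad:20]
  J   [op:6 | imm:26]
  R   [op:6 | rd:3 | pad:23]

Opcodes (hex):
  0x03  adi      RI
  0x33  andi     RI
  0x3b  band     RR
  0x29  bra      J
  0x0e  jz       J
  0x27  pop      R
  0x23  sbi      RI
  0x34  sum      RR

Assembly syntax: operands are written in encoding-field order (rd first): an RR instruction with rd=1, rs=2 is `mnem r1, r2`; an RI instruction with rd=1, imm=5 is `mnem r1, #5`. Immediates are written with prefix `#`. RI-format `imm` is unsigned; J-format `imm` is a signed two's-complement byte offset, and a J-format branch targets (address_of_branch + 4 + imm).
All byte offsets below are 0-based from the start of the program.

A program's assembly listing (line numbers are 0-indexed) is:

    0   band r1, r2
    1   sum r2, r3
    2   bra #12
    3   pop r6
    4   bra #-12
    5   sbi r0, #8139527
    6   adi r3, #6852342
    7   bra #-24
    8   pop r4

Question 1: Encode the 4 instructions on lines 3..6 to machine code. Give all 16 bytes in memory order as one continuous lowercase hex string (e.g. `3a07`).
9f000000a7fffff48c7c33070de88ef6

L3: pop op=0x27:6|rd=6:3|pad=0:23 ⇒ 0x9f000000 ⇒ big 9f 00 00 00
L4: bra op=0x29:6|imm=-12:26 ⇒ 0xa7fffff4 ⇒ big a7 ff ff f4
L5: sbi op=0x23:6|rd=0:3|imm=8139527:23 ⇒ 0x8c7c3307 ⇒ big 8c 7c 33 07
L6: adi op=0x3:6|rd=3:3|imm=6852342:23 ⇒ 0x0de88ef6 ⇒ big 0d e8 8e f6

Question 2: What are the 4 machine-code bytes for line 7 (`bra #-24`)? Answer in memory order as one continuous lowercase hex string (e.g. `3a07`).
7. bra fields op=0x29:6|imm=-24:26 → word a7ffffe8h → a7 ff ff e8

a7ffffe8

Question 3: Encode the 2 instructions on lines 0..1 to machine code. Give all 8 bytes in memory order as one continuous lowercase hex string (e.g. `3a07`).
0. band fields op=0x3b:6|rd=1:3|rs=2:3|pad=0:20 → word eca00000h → ec a0 00 00
1. sum fields op=0x34:6|rd=2:3|rs=3:3|pad=0:20 → word d1300000h → d1 30 00 00

eca00000d1300000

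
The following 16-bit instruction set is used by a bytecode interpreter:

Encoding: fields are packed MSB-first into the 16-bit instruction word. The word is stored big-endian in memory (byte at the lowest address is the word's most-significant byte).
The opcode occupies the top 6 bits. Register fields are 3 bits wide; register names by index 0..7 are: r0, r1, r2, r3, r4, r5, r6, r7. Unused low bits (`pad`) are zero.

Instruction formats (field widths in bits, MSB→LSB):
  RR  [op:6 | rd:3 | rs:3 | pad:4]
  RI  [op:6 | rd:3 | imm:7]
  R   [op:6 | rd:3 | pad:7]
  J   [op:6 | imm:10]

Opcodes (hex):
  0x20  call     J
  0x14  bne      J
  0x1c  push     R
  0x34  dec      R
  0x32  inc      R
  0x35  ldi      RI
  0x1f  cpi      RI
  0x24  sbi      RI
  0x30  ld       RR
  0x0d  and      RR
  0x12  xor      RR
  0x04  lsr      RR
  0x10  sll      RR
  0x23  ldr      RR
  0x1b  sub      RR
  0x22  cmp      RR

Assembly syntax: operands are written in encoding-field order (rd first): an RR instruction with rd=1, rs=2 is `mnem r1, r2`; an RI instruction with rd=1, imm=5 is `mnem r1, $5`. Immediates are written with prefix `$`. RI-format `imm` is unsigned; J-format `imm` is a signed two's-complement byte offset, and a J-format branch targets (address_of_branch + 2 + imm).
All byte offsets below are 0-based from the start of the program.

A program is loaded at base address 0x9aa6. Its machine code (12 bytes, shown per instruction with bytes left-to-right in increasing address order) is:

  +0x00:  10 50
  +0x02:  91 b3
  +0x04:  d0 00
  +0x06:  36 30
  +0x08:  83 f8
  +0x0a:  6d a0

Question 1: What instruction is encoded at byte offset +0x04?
dec r0

@+04  big-endian(d0 00) = 0xd000
  opcode bits[15:10]=0x34: dec/R
  [9:7] rd=0 = r0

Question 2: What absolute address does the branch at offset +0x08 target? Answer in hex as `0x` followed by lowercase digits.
off 0x08: read 83 f8 as big → 0x83f8
  top 6b → 0x20 → call [J]
  imm@[9:0]=0x3f8 (s10→-8) ⇒ $-8
  target = base 0x9aa6 + off 0x08 + 2 + imm -8 = 0x9aa8

0x9aa8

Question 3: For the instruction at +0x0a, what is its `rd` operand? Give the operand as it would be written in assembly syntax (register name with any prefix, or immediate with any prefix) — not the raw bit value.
r3

+0x0a: 6d a0 ⇒ word 0x6da0 (big)
  opcode bits[15:10]=0x1b: sub/RR
  rd@[9:7]=0x3 ⇒ r3
  rs@[6:4]=0x2 ⇒ r2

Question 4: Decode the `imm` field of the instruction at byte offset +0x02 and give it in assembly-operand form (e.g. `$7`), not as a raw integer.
[02] 91 b3 → 0x91b3
  op=0x91b3>>10=0x24 ⇒ sbi (RI)
  rd: (w>>7)&0x7=0x3 → r3
  imm: (w>>0)&0x7f=0x33 → $51

$51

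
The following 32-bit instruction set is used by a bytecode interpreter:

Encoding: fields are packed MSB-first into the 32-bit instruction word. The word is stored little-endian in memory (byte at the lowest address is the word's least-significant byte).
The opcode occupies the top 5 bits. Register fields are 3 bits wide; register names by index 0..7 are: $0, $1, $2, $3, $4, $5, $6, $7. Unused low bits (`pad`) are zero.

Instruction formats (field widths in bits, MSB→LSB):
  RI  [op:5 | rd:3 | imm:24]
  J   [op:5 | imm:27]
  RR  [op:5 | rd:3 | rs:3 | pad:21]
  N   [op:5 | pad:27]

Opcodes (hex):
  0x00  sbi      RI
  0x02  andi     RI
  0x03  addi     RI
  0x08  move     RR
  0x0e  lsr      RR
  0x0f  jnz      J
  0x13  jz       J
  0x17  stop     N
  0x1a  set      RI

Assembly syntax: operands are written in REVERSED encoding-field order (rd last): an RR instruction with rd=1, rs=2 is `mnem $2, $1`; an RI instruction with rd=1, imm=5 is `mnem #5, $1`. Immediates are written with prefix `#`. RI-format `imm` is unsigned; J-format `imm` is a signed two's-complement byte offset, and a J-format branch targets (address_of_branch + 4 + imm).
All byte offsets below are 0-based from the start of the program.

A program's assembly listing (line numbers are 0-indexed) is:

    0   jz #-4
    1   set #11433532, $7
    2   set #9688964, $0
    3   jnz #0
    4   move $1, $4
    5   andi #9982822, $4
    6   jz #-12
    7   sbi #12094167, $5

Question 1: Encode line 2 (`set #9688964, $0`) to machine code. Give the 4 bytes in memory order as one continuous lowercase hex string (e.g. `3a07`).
84d793d0

2. set fields op=0x1a:5|rd=0:3|imm=9688964:24 → word d093d784h → 84 d7 93 d0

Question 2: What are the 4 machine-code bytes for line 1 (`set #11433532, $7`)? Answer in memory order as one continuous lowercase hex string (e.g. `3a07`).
3c76aed7

1. set fields op=0x1a:5|rd=7:3|imm=11433532:24 → word d7ae763ch → 3c 76 ae d7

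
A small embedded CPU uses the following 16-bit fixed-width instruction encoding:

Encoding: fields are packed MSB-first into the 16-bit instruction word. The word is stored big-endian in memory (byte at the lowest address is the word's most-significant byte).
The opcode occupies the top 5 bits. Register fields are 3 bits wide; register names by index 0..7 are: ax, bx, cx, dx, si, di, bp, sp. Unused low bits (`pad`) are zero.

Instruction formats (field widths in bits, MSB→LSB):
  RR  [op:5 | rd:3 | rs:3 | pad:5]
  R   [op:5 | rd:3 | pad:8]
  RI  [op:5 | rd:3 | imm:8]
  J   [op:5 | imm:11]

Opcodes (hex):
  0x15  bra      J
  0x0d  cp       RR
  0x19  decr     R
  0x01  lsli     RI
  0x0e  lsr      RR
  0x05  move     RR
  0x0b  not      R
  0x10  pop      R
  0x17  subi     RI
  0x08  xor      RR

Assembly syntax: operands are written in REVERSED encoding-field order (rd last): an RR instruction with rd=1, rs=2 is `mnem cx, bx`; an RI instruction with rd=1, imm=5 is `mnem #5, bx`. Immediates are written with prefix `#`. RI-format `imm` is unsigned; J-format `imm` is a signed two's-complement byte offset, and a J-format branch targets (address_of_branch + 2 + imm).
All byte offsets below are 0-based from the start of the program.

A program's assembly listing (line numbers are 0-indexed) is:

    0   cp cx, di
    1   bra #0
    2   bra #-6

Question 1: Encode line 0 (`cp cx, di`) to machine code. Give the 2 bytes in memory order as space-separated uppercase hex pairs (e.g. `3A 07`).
0. cp fields op=0xd:5|rd=5:3|rs=2:3|pad=0:5 → word 6d40h → 6d 40

6D 40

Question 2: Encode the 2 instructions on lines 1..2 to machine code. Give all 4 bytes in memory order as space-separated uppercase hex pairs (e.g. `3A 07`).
A8 00 AF FA

1. bra fields op=0x15:5|imm=0:11 → word a800h → a8 00
2. bra fields op=0x15:5|imm=-6:11 → word affah → af fa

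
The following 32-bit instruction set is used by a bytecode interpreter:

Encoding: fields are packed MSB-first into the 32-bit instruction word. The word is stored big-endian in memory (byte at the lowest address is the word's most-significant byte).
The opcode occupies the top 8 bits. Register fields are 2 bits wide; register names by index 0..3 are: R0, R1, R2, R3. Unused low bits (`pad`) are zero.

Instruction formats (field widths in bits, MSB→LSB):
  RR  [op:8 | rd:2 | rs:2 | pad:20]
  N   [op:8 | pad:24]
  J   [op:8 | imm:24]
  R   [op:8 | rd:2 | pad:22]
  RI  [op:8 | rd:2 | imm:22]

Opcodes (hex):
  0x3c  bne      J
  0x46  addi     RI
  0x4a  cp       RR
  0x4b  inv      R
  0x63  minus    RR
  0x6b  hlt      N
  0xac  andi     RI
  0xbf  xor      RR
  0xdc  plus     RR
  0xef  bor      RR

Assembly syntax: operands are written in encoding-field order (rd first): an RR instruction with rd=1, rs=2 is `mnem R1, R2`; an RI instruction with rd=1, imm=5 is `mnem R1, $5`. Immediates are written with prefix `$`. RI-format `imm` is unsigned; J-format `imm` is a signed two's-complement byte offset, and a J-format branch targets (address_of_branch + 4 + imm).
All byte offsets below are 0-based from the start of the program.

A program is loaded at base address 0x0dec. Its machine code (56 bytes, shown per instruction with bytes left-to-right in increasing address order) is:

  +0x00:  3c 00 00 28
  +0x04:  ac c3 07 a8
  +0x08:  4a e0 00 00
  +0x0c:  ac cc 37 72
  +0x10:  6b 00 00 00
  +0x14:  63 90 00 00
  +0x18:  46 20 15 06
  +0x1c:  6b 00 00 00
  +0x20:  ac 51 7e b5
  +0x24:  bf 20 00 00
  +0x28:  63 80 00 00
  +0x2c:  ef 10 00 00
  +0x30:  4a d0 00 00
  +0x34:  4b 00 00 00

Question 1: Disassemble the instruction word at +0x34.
inv R0

off 0x34: read 4b 00 00 00 as big → 0x4b000000
  top 8b → 0x4b → inv [R]
  rd@[23:22]=0x0 ⇒ R0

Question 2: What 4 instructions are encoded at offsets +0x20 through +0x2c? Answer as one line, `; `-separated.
+0x20: ac 51 7e b5 ⇒ word 0xac517eb5 (big)
  top 8b → 0xac → andi [RI]
  [23:22] rd=1 = R1
  [21:0] imm=1146549 = $1146549
+0x24: bf 20 00 00 ⇒ word 0xbf200000 (big)
  top 8b → 0xbf → xor [RR]
  [23:22] rd=0 = R0
  [21:20] rs=2 = R2
+0x28: 63 80 00 00 ⇒ word 0x63800000 (big)
  top 8b → 0x63 → minus [RR]
  [23:22] rd=2 = R2
  [21:20] rs=0 = R0
+0x2c: ef 10 00 00 ⇒ word 0xef100000 (big)
  top 8b → 0xef → bor [RR]
  [23:22] rd=0 = R0
  [21:20] rs=1 = R1

andi R1, $1146549; xor R0, R2; minus R2, R0; bor R0, R1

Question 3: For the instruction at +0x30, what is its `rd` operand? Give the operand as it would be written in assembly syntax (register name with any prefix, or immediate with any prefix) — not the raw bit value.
R3

@+30  big-endian(4a d0 00 00) = 0x4ad00000
  top 8b → 0x4a → cp [RR]
  [23:22] rd=3 = R3
  [21:20] rs=1 = R1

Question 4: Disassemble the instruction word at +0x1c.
hlt

+0x1c: 6b 00 00 00 ⇒ word 0x6b000000 (big)
  top 8b → 0x6b → hlt [N]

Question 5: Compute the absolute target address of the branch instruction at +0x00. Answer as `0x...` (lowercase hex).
+0x00: 3c 00 00 28 ⇒ word 0x3c000028 (big)
  top 8b → 0x3c → bne [J]
  [23:0] imm=40 = $40
  target = base 0x0dec + off 0x00 + 4 + imm 40 = 0x0e18

0x0e18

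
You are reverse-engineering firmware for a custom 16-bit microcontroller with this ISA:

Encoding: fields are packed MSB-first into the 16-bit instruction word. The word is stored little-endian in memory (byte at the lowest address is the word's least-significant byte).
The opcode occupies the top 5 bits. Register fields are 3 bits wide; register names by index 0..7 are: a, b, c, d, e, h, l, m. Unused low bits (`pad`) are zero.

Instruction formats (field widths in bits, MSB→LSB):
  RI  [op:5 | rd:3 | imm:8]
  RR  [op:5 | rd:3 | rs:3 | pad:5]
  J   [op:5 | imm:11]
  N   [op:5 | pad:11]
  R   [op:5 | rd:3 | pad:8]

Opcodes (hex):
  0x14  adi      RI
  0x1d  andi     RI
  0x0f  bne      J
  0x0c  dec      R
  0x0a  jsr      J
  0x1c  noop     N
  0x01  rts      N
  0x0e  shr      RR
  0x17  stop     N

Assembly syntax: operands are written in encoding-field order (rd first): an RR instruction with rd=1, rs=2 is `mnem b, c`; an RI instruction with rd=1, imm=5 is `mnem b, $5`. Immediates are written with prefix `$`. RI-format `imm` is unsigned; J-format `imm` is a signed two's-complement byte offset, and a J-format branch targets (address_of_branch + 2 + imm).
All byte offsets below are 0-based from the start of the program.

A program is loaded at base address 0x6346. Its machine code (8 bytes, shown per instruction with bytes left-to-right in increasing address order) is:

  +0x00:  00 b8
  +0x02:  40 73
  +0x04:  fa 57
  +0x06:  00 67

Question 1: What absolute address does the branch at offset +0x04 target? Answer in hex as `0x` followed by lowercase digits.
0x6346

@+04  little-endian(fa 57) = 0x57fa
  top 5b → 0xa → jsr [J]
  imm@[10:0]=0x7fa (s11→-6) ⇒ $-6
  target = base 0x6346 + off 0x04 + 2 + imm -6 = 0x6346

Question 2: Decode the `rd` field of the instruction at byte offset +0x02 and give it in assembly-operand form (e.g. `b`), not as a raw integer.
off 0x02: read 40 73 as little → 0x7340
  op=0x7340>>11=0xe ⇒ shr (RR)
  [10:8] rd=3 = d
  [7:5] rs=2 = c

d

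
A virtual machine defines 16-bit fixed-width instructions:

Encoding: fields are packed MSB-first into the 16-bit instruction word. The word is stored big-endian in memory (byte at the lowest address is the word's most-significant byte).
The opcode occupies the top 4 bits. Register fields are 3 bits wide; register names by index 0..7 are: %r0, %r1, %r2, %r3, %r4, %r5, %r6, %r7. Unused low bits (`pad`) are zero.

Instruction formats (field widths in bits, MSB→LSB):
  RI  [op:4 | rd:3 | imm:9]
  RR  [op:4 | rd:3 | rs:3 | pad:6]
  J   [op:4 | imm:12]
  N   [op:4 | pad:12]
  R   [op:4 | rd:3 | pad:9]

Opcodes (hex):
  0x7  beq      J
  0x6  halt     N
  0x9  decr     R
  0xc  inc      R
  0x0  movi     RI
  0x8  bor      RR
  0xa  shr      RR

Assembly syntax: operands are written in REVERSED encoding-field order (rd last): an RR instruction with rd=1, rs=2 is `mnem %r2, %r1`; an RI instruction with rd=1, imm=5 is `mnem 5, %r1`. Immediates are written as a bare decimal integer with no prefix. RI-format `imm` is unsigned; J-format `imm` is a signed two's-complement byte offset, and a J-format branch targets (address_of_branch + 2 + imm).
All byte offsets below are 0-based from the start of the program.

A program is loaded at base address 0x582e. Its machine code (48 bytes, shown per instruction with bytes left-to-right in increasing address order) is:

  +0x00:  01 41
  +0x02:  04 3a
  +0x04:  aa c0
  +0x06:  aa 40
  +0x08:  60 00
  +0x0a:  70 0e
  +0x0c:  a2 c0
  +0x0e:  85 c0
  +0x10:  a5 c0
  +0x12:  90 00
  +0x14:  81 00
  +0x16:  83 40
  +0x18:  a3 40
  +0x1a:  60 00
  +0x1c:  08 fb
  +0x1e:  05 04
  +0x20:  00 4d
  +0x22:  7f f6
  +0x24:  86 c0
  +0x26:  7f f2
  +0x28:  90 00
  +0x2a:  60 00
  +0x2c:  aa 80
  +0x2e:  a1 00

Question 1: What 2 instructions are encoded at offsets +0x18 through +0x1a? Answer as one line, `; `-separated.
shr %r5, %r1; halt

+0x18: a3 40 ⇒ word 0xa340 (big)
  opcode bits[15:12]=0xa: shr/RR
  [11:9] rd=1 = %r1
  [8:6] rs=5 = %r5
+0x1a: 60 00 ⇒ word 0x6000 (big)
  opcode bits[15:12]=0x6: halt/N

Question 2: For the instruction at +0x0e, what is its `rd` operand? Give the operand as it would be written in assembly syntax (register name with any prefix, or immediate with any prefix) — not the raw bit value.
off 0x0e: read 85 c0 as big → 0x85c0
  op=0x85c0>>12=0x8 ⇒ bor (RR)
  rd: (w>>9)&0x7=0x2 → %r2
  rs: (w>>6)&0x7=0x7 → %r7

%r2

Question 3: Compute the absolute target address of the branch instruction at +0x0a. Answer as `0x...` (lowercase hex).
[0a] 70 0e → 0x700e
  top 4b → 0x7 → beq [J]
  [11:0] imm=14 = 14
  target = base 0x582e + off 0x0a + 2 + imm 14 = 0x5848

0x5848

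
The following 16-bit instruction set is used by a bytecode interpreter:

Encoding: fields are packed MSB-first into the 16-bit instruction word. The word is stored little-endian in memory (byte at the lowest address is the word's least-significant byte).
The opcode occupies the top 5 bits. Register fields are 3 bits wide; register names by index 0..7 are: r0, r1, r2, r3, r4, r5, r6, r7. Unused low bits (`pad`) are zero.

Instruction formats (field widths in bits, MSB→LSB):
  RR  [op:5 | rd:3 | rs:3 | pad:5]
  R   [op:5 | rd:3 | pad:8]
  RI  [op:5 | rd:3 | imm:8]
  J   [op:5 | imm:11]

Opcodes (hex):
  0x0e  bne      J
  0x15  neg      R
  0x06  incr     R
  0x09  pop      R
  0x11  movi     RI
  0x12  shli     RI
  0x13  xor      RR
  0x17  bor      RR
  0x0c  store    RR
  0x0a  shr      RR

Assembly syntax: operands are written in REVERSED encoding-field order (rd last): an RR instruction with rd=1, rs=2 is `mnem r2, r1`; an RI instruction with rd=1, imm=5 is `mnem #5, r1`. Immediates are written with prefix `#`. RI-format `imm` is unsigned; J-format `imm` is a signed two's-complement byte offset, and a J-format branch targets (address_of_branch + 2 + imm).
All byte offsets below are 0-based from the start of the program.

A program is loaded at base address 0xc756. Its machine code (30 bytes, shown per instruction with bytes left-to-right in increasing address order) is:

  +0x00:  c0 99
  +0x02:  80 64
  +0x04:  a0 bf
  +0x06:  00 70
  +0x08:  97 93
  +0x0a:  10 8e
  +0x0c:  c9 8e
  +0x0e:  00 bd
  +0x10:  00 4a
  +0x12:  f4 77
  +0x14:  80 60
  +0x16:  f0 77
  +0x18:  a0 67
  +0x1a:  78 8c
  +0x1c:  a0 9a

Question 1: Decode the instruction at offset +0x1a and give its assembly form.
[1a] 78 8c → 0x8c78
  op=0x8c78>>11=0x11 ⇒ movi (RI)
  rd@[10:8]=0x4 ⇒ r4
  imm@[7:0]=0x78 ⇒ #120

movi #120, r4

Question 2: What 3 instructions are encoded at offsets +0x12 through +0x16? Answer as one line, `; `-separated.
+0x12: f4 77 ⇒ word 0x77f4 (little)
  opcode bits[15:11]=0xe: bne/J
  imm@[10:0]=0x7f4 (s11→-12) ⇒ #-12
+0x14: 80 60 ⇒ word 0x6080 (little)
  opcode bits[15:11]=0xc: store/RR
  rd@[10:8]=0x0 ⇒ r0
  rs@[7:5]=0x4 ⇒ r4
+0x16: f0 77 ⇒ word 0x77f0 (little)
  opcode bits[15:11]=0xe: bne/J
  imm@[10:0]=0x7f0 (s11→-16) ⇒ #-16

bne #-12; store r4, r0; bne #-16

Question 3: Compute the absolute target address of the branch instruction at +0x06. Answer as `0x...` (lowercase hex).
0xc75e

@+06  little-endian(00 70) = 0x7000
  top 5b → 0xe → bne [J]
  [10:0] imm=0 = #0
  target = base 0xc756 + off 0x06 + 2 + imm 0 = 0xc75e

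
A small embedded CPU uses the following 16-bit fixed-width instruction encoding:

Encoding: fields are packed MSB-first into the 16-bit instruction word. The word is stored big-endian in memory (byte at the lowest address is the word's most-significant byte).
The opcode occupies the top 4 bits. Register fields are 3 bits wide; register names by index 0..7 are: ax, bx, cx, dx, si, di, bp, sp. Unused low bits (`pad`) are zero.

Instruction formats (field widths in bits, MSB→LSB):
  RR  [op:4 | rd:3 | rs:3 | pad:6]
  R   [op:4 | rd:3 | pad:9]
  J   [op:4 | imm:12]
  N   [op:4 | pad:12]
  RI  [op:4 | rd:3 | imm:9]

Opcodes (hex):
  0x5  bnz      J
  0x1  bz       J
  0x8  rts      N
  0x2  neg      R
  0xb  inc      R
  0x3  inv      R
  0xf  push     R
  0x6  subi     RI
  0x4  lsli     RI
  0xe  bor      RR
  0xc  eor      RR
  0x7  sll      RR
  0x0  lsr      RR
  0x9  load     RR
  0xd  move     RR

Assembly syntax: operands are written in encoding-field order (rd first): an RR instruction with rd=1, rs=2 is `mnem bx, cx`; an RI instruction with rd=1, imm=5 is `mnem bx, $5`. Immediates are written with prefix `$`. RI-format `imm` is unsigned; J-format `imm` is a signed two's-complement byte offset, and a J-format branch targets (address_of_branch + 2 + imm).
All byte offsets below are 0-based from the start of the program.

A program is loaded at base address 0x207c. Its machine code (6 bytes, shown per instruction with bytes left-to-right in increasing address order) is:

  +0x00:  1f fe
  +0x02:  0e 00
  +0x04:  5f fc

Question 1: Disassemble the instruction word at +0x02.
lsr sp, ax

+0x02: 0e 00 ⇒ word 0x0e00 (big)
  top 4b → 0x0 → lsr [RR]
  rd@[11:9]=0x7 ⇒ sp
  rs@[8:6]=0x0 ⇒ ax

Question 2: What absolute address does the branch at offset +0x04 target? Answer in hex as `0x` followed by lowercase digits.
0x207e

+0x04: 5f fc ⇒ word 0x5ffc (big)
  op=0x5ffc>>12=0x5 ⇒ bnz (J)
  imm: (w>>0)&0xfff=0xffc (s12→-4) → $-4
  target = base 0x207c + off 0x04 + 2 + imm -4 = 0x207e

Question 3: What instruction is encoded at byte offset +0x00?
[00] 1f fe → 0x1ffe
  op=0x1ffe>>12=0x1 ⇒ bz (J)
  imm: (w>>0)&0xfff=0xffe (s12→-2) → $-2

bz $-2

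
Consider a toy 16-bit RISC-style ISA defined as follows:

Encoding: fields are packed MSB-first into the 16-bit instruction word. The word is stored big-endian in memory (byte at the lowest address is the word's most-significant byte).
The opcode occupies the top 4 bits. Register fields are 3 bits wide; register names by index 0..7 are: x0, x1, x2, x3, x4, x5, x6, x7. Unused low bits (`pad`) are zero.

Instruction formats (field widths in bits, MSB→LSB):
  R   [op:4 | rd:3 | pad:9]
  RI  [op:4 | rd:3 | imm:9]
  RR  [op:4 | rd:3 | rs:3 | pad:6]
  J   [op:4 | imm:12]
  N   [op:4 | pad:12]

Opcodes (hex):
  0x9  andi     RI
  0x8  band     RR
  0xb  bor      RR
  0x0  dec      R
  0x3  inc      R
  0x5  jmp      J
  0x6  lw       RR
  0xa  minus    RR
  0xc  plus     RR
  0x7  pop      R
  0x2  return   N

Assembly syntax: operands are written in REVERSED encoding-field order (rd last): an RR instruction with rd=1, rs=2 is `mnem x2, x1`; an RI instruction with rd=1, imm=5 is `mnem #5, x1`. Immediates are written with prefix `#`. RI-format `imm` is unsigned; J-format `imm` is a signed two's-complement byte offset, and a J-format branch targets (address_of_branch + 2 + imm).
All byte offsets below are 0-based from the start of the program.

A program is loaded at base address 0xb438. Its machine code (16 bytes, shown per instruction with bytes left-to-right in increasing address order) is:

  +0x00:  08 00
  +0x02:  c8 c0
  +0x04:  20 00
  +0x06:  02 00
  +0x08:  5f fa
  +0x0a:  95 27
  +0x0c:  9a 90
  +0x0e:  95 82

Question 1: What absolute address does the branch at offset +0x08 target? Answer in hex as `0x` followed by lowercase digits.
0xb43c

off 0x08: read 5f fa as big → 0x5ffa
  op=0x5ffa>>12=0x5 ⇒ jmp (J)
  [11:0] imm=4090 (s12→-6) = #-6
  target = base 0xb438 + off 0x08 + 2 + imm -6 = 0xb43c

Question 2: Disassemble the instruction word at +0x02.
off 0x02: read c8 c0 as big → 0xc8c0
  top 4b → 0xc → plus [RR]
  rd@[11:9]=0x4 ⇒ x4
  rs@[8:6]=0x3 ⇒ x3

plus x3, x4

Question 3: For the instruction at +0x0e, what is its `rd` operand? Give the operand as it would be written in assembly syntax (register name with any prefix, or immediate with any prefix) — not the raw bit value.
off 0x0e: read 95 82 as big → 0x9582
  op=0x9582>>12=0x9 ⇒ andi (RI)
  rd@[11:9]=0x2 ⇒ x2
  imm@[8:0]=0x182 ⇒ #386

x2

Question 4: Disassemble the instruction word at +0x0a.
andi #295, x2

[0a] 95 27 → 0x9527
  opcode bits[15:12]=0x9: andi/RI
  [11:9] rd=2 = x2
  [8:0] imm=295 = #295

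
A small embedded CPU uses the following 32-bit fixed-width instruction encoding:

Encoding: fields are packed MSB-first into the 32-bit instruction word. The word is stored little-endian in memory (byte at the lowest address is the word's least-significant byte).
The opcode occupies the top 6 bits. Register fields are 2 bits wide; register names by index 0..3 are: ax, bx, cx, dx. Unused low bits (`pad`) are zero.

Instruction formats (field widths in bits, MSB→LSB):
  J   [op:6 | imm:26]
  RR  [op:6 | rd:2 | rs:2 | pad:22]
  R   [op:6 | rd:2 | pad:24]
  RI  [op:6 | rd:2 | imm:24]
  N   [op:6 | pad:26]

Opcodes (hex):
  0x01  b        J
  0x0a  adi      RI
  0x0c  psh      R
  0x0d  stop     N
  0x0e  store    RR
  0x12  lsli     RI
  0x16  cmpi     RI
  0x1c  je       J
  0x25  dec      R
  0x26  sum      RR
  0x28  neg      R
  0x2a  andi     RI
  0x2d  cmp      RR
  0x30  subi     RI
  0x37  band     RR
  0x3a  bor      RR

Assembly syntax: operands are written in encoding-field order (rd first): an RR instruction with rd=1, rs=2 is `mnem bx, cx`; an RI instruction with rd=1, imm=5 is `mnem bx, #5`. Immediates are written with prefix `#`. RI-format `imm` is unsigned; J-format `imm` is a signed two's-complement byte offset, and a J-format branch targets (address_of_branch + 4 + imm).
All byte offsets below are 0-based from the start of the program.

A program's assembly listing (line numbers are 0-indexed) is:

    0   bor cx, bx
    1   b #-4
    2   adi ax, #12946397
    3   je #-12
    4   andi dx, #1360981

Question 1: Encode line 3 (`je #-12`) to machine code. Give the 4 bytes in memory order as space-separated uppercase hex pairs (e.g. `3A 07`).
3. je fields op=0x1c:6|imm=-12:26 → word 73fffff4h → f4 ff ff 73

F4 FF FF 73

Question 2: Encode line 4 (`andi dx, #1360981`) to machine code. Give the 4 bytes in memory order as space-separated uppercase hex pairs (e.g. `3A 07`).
55 C4 14 AB

L4: andi op=0x2a:6|rd=3:2|imm=1360981:24 ⇒ 0xab14c455 ⇒ little 55 c4 14 ab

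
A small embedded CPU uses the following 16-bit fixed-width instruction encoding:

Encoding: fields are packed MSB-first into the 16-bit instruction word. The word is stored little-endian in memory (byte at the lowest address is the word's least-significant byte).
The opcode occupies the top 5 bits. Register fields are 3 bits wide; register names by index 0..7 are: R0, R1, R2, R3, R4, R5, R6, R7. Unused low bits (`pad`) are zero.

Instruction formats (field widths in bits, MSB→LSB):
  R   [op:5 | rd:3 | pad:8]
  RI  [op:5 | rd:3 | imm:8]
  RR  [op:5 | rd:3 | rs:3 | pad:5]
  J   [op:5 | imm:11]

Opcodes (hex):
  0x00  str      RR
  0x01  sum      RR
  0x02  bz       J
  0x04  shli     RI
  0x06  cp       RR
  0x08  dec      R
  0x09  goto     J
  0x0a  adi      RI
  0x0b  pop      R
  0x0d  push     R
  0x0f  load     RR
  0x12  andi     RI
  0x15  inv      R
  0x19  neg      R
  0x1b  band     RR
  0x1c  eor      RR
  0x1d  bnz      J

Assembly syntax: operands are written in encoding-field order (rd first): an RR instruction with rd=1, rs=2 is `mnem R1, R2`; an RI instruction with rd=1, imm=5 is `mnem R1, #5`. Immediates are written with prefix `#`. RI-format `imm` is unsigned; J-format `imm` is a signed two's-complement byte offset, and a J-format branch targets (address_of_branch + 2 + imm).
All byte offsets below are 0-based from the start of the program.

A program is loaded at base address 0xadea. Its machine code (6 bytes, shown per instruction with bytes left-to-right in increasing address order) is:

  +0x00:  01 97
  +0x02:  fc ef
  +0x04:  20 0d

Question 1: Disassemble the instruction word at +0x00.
andi R7, #1

@+00  little-endian(01 97) = 0x9701
  top 5b → 0x12 → andi [RI]
  rd@[10:8]=0x7 ⇒ R7
  imm@[7:0]=0x1 ⇒ #1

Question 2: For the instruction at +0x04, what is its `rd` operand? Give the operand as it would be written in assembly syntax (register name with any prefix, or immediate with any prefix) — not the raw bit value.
R5

[04] 20 0d → 0x0d20
  op=0x0d20>>11=0x1 ⇒ sum (RR)
  [10:8] rd=5 = R5
  [7:5] rs=1 = R1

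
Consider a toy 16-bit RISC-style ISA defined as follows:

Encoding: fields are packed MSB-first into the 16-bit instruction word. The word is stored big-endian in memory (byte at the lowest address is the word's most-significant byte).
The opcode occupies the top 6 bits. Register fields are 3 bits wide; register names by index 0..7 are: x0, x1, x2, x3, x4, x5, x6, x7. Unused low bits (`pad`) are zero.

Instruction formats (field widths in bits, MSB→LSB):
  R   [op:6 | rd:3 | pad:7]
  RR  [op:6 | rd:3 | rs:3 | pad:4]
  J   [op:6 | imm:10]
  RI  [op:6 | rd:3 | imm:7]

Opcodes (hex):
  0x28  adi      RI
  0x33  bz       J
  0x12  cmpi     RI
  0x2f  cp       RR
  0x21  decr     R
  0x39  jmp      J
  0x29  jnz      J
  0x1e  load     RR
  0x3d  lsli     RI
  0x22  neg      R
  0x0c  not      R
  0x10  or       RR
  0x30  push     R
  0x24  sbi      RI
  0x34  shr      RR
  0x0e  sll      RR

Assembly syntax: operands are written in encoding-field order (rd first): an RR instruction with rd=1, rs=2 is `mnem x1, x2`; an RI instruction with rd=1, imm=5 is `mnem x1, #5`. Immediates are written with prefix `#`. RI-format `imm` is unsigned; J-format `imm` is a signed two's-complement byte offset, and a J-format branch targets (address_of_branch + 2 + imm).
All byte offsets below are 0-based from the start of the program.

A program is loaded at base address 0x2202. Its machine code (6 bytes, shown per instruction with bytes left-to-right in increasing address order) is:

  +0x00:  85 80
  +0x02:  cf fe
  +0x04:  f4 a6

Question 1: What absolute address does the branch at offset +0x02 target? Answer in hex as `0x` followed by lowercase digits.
0x2204

[02] cf fe → 0xcffe
  op=0xcffe>>10=0x33 ⇒ bz (J)
  imm: (w>>0)&0x3ff=0x3fe (s10→-2) → #-2
  target = base 0x2202 + off 0x02 + 2 + imm -2 = 0x2204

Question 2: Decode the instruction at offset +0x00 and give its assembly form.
[00] 85 80 → 0x8580
  opcode bits[15:10]=0x21: decr/R
  [9:7] rd=3 = x3

decr x3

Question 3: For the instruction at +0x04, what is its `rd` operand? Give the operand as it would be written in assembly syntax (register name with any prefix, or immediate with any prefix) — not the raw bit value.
+0x04: f4 a6 ⇒ word 0xf4a6 (big)
  opcode bits[15:10]=0x3d: lsli/RI
  [9:7] rd=1 = x1
  [6:0] imm=38 = #38

x1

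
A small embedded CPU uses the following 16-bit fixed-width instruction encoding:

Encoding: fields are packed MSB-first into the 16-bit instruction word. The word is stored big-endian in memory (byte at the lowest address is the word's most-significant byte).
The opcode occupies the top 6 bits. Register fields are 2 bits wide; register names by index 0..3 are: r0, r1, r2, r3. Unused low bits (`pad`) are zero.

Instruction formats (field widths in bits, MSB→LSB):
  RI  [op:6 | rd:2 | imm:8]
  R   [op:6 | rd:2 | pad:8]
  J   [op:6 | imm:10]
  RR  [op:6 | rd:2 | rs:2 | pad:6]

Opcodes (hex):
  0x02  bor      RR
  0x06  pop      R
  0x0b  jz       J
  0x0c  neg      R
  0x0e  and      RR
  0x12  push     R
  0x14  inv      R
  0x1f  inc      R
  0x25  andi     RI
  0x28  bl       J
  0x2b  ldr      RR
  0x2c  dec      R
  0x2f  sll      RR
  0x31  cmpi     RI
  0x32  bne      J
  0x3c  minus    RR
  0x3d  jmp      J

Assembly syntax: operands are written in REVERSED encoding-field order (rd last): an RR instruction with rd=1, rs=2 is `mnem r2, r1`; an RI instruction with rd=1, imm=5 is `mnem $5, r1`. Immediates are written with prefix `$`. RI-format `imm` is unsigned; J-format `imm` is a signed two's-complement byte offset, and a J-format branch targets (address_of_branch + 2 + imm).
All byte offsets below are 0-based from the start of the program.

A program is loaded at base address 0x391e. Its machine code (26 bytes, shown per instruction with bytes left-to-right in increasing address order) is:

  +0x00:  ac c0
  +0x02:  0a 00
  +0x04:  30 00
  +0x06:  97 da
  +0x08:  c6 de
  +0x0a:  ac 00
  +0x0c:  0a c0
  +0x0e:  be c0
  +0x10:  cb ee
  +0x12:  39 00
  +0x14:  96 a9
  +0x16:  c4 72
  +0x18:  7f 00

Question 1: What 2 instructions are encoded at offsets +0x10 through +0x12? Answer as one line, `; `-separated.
[10] cb ee → 0xcbee
  op=0xcbee>>10=0x32 ⇒ bne (J)
  imm: (w>>0)&0x3ff=0x3ee (s10→-18) → $-18
[12] 39 00 → 0x3900
  op=0x3900>>10=0xe ⇒ and (RR)
  rd: (w>>8)&0x3=0x1 → r1
  rs: (w>>6)&0x3=0x0 → r0

bne $-18; and r0, r1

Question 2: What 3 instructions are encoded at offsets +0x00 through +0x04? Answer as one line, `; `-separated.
ldr r3, r0; bor r0, r2; neg r0

off 0x00: read ac c0 as big → 0xacc0
  opcode bits[15:10]=0x2b: ldr/RR
  [9:8] rd=0 = r0
  [7:6] rs=3 = r3
off 0x02: read 0a 00 as big → 0x0a00
  opcode bits[15:10]=0x2: bor/RR
  [9:8] rd=2 = r2
  [7:6] rs=0 = r0
off 0x04: read 30 00 as big → 0x3000
  opcode bits[15:10]=0xc: neg/R
  [9:8] rd=0 = r0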